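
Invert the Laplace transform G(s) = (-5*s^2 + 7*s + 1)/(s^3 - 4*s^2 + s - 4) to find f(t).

Factor the denominator: s^3 - 4*s^2 + s - 4 = (s - 4)*(s^2 + 1).
Partial fraction decomposition gives [-3/(s - 4)] + [-2*s/(s^2 + 1)] + [-1/(s^2 + 1)].
Invert each term: -3/(s - 4) ↔ -3e^(4t); -2·s/(s^2 + 1) ↔ -2cos(t); -1·1/(s^2 + 1) ↔ -sin(t).

f(t) = -3*exp(4*t) - sin(t) - 2*cos(t)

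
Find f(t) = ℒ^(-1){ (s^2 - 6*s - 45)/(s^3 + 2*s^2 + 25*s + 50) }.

f(t) = -2*sin(5*t) + 2*cos(5*t) - exp(-2*t)

Factor the denominator: s^3 + 2*s^2 + 25*s + 50 = (s + 2)*(s^2 + 25).
Partial fraction decomposition gives [-1/(s + 2)] + [2*s/(s^2 + 25)] + [-10/(s^2 + 25)].
Invert each term: -1/(s + 2) ↔ -e^(-2t); 2·s/(s^2 + 25) ↔ 2cos(5t); -2·5/(s^2 + 25) ↔ -2sin(5t).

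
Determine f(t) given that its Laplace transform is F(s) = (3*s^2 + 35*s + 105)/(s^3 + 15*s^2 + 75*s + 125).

f(t) = 5*t^2*exp(-5*t)/2 + 5*t*exp(-5*t) + 3*exp(-5*t)

Factor the denominator: s^3 + 15*s^2 + 75*s + 125 = (s + 5)^3.
Partial fraction decomposition gives [3/(s + 5)] + [5/(s + 5)^2] + [5/(s + 5)^3].
Invert each term: 3/(s + 5) ↔ 3e^(-5t); 5/(s + 5)^2 ↔ 5t·e^(-5t); 5/(s + 5)^3 ↔ (5/2)t^2·e^(-5t).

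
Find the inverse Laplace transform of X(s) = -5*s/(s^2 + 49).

Since L{cos(7t)} = s/(s^2 + 49), the inverse is cos(7*t), scaled by -5.

-5*cos(7*t)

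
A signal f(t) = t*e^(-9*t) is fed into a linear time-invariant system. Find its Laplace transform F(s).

F(s) = (s + 9)^(-2)

L{e^(-9t)} = 1/(s + 9).
Then apply L{t·g(t)} = -d/ds[G(s)] with G(s) = 1/(s + 9):
differentiating 1 time and applying the sign gives (s + 9)^(-2).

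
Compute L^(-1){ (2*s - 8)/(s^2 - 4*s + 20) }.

-exp(2*t)*sin(4*t) + 2*exp(2*t)*cos(4*t)

Complete the square in the denominator: s^2 - 4*s + 20 = (s - 2)^2 + 4^2.
Split the numerator to match: 2*s - 8 = 2·(s - 2) - 1·4.
Invert each term: 2·(s - 2)/((s - 2)^2 + 16) ↔ 2e^(2t)cos(4t); -1·4/((s - 2)^2 + 16) ↔ -e^(2t)sin(4t).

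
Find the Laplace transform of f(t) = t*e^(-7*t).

L{e^(-7t)} = 1/(s + 7).
Then apply L{t·g(t)} = -d/ds[G(s)] with G(s) = 1/(s + 7):
differentiating 1 time and applying the sign gives (s + 7)^(-2).

(s + 7)^(-2)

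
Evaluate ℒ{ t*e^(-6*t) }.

L{e^(-6t)} = 1/(s + 6).
Then apply L{t·g(t)} = -d/ds[G(s)] with G(s) = 1/(s + 6):
differentiating 1 time and applying the sign gives (s + 6)^(-2).

(s + 6)^(-2)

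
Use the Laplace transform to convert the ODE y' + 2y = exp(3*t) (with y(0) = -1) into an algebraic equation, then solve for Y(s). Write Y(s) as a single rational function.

Y(s) = (-s + 4)/(s^2 - s - 6)

Apply the Laplace transform to the equation.
The derivative rules (L{y'} = sY - y(0) = sY - (-1)) turn the left side into (s + 2)Y - (-1).
The right side is L{exp(3*t)} = 1/(s - 3).
So (s + 2)Y = 1/(s - 3) + (-1).
Isolate Y and clear denominators.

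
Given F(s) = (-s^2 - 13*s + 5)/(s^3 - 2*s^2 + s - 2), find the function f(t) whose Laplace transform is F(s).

Factor the denominator: s^3 - 2*s^2 + s - 2 = (s - 2)*(s^2 + 1).
Partial fraction decomposition gives [-5/(s - 2)] + [4*s/(s^2 + 1)] + [-5/(s^2 + 1)].
Invert each term: -5/(s - 2) ↔ -5e^(2t); 4·s/(s^2 + 1) ↔ 4cos(t); -5·1/(s^2 + 1) ↔ -5sin(t).

f(t) = -5*exp(2*t) - 5*sin(t) + 4*cos(t)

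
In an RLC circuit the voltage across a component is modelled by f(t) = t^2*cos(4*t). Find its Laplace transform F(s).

L{cos(4t)} = s/(s^2 + 16).
Then apply L{t^2·g(t)} = (-1)^2 d^2/ds^2[G(s)] with G(s) = s/(s^2 + 16):
differentiating 2 times and applying the sign gives 2*s*(s^2 - 48)/(s^2 + 16)^3.

F(s) = 2*s*(s^2 - 48)/(s^2 + 16)^3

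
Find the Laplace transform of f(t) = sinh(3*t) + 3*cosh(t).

3*s/(s^2 - 1) + 3/(s^2 - 9)

The transform is linear, so treat each term independently.
L{sinh(3t)} = 3/(s^2 - 9); (3)·[L{cosh(t)} = s/(s^2 - 1)].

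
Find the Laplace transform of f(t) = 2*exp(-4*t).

L{2} = 2/s.
By the first shifting theorem, multiplying by e^(-4t) replaces s with s + 4.

2/(s + 4)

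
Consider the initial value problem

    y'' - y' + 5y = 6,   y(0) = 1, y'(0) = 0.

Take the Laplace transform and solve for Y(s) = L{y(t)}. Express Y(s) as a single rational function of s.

Y(s) = (s^2 - s + 6)/(s^3 - s^2 + 5*s)

Transform both sides with L{·}.
Using L{y''} = s^2 Y - s·y(0) - y'(0) and L{y'} = sY - y(0), with y(0) = 1, y'(0) = 0, the left side becomes (s^2 - s + 5)Y - (s - 1).
The right side is L{6} = 6/s.
So (s^2 - s + 5)Y = 6/s + (s - 1).
Isolate Y and clear denominators.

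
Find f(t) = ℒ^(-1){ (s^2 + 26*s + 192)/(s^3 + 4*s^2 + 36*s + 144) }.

f(t) = 5*sin(6*t) - cos(6*t) + 2*exp(-4*t)

Factor the denominator: s^3 + 4*s^2 + 36*s + 144 = (s + 4)*(s^2 + 36).
Partial fraction decomposition gives [2/(s + 4)] + [-s/(s^2 + 36)] + [30/(s^2 + 36)].
Invert each term: 2/(s + 4) ↔ 2e^(-4t); -1·s/(s^2 + 36) ↔ -cos(6t); 5·6/(s^2 + 36) ↔ 5sin(6t).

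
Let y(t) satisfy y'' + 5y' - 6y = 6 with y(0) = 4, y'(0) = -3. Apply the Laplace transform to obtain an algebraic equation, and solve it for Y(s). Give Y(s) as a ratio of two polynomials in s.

Y(s) = (4*s^2 + 17*s + 6)/(s^3 + 5*s^2 - 6*s)

Take the Laplace transform of both sides.
Using L{y''} = s^2 Y - s·y(0) - y'(0) and L{y'} = sY - y(0), with y(0) = 4, y'(0) = -3, the left side becomes (s^2 + 5*s - 6)Y - (4*s + 17).
The right side is L{6} = 6/s.
So (s^2 + 5*s - 6)Y = 6/s + (4*s + 17).
Isolate Y and clear denominators.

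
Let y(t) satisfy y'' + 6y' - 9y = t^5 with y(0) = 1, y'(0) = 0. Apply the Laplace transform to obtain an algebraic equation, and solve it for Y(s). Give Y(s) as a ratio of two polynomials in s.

Y(s) = (s^7 + 6*s^6 + 120)/(s^8 + 6*s^7 - 9*s^6)

Laplace-transform each side.
Using L{y''} = s^2 Y - s·y(0) - y'(0) and L{y'} = sY - y(0), with y(0) = 1, y'(0) = 0, the left side becomes (s^2 + 6*s - 9)Y - (s + 6).
The right side is L{t^5} = 120/s^6.
So (s^2 + 6*s - 9)Y = 120/s^6 + (s + 6).
Divide through and combine into a single rational function.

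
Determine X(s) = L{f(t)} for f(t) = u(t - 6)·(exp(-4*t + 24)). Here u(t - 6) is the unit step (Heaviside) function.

X(s) = exp(-6*s)/(s + 4)

By the second shifting theorem, L{u(t - c)·g(t - c)} = e^(-cs)·G(s) with c = 6 and G(s) = L{g(t)}.
L{e^(-4t)} = 1/(s + 4).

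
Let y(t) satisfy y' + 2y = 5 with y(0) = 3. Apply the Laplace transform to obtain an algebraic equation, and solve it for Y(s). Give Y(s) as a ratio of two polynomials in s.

Y(s) = (3*s + 5)/(s^2 + 2*s)

Transform both sides with L{·}.
Using L{y'} = sY - y(0) = sY - 3, the left side becomes (s + 2)Y - (3).
The right side is L{5} = 5/s.
So (s + 2)Y = 5/s + (3).
Solve for Y(s) and write it as one ratio of polynomials.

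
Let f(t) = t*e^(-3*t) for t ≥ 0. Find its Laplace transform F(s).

L{t} = 1!/s^2 = 1/s^2.
By the first shifting theorem, multiplying by e^(-3t) replaces s with s + 3.

F(s) = (s + 3)^(-2)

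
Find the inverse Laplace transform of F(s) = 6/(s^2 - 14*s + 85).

exp(7*t)*sin(6*t)

Rewrite the denominator: s^2 - 14*s + 85 = (s - 7)^2 + 36.
The form in (s - 7) signals a first-shifting-theorem factor e^(7t).
Since L{sin(6t)} = 6/(s^2 + 36), the inverse is e^(7*t)*sin(6*t).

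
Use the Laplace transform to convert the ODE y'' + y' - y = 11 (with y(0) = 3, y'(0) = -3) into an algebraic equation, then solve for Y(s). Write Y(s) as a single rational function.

Laplace-transform each side.
Using L{y''} = s^2 Y - s·y(0) - y'(0) and L{y'} = sY - y(0), with y(0) = 3, y'(0) = -3, the left side becomes (s^2 + s - 1)Y - (3*s).
The right side is L{11} = 11/s.
So (s^2 + s - 1)Y = 11/s + (3*s).
Isolate Y and clear denominators.

Y(s) = (3*s^2 + 11)/(s^3 + s^2 - s)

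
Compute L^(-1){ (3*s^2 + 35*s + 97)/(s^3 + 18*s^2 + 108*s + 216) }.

-5*t^2*exp(-6*t)/2 - t*exp(-6*t) + 3*exp(-6*t)

Factor the denominator: s^3 + 18*s^2 + 108*s + 216 = (s + 6)^3.
Partial fraction decomposition gives [3/(s + 6)] + [-1/(s + 6)^2] + [-5/(s + 6)^3].
Invert each term: 3/(s + 6) ↔ 3e^(-6t); -1/(s + 6)^2 ↔ -t·e^(-6t); -5/(s + 6)^3 ↔ (-5/2)t^2·e^(-6t).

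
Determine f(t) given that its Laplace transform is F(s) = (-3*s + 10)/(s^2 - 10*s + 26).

f(t) = -5*exp(5*t)*sin(t) - 3*exp(5*t)*cos(t)

Complete the square in the denominator: s^2 - 10*s + 26 = (s - 5)^2 + 1^2.
Split the numerator to match: -3*s + 10 = -3·(s - 5) - 5·1.
Invert each term: -3·(s - 5)/((s - 5)^2 + 1) ↔ -3e^(5t)cos(t); -5·1/((s - 5)^2 + 1) ↔ -5e^(5t)sin(t).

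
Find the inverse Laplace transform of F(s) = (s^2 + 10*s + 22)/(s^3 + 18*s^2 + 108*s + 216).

-t^2*exp(-6*t) - 2*t*exp(-6*t) + exp(-6*t)

Factor the denominator: s^3 + 18*s^2 + 108*s + 216 = (s + 6)^3.
Partial fraction decomposition gives [1/(s + 6)] + [-2/(s + 6)^2] + [-2/(s + 6)^3].
Invert each term: 1/(s + 6) ↔ e^(-6t); -2/(s + 6)^2 ↔ -2t·e^(-6t); -2/(s + 6)^3 ↔ (-1)t^2·e^(-6t).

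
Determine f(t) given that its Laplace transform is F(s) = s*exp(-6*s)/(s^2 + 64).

The factor e^(-6s) signals a time shift by c = 6 (second shifting theorem).
L{cos(8t)} = s/(s^2 + 64), so L^-1{s/(s^2 + 64)} = cos(8*t).
Hence the inverse is u(t - 6) times that function evaluated at t - 6.

f(t) = Heaviside(t - 6)*(cos(8*t - 48))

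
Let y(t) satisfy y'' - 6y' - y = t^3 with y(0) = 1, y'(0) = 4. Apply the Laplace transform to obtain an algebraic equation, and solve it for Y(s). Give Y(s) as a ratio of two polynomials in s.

Take the Laplace transform of both sides.
With L{y''} = s^2 Y - s·y(0) - y'(0) and L{y'} = sY - y(0), with y(0) = 1, y'(0) = 4: the LHS transforms to (s^2 - 6*s - 1)Y - (s - 2).
The right side is L{t^3} = 6/s^4.
So (s^2 - 6*s - 1)Y = 6/s^4 + (s - 2).
Isolate Y and clear denominators.

Y(s) = (s^5 - 2*s^4 + 6)/(s^6 - 6*s^5 - s^4)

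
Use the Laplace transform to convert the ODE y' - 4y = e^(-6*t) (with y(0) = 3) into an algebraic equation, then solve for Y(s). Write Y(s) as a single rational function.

Take the Laplace transform of both sides.
With L{y'} = sY - y(0) = sY - 3: the LHS transforms to (s - 4)Y - (3).
The right side is L{e^(-6*t)} = 1/(s + 6).
So (s - 4)Y = 1/(s + 6) + (3).
Divide through and combine into a single rational function.

Y(s) = (3*s + 19)/(s^2 + 2*s - 24)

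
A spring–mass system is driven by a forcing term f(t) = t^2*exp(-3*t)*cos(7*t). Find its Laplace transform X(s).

X(s) = 2*(s + 3)*(s^2 + 6*s - 138)/(s^2 + 6*s + 58)^3

L{cos(7t)} = s/(s^2 + 49).
Multiplying by e^(-3t) shifts s → s + 3, so L{exp(-3*t)*cos(7*t)} = (s + 3)/((s + 3)^2 + 49).
Then apply L{t^2·g(t)} = (-1)^2 d^2/ds^2[G(s)] with G(s) = (s + 3)/((s + 3)^2 + 49):
differentiating 2 times and applying the sign gives 2*(s + 3)*(s^2 + 6*s - 138)/(s^2 + 6*s + 58)^3.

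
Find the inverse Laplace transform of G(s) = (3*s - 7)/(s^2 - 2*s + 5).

Complete the square in the denominator: s^2 - 2*s + 5 = (s - 1)^2 + 2^2.
Split the numerator to match: 3*s - 7 = 3·(s - 1) - 2·2.
Invert each term: 3·(s - 1)/((s - 1)^2 + 4) ↔ 3e^(t)cos(2t); -2·2/((s - 1)^2 + 4) ↔ -2e^(t)sin(2t).

-2*exp(t)*sin(2*t) + 3*exp(t)*cos(2*t)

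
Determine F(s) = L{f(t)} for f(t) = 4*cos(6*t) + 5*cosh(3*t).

By linearity of the Laplace transform, transform each term separately.
(4)·[L{cos(6t)} = s/(s^2 + 36)]; (5)·[L{cosh(3t)} = s/(s^2 - 9)].

F(s) = 4*s/(s^2 + 36) + 5*s/(s^2 - 9)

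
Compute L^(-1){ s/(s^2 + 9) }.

cos(3*t)

Since L{cos(3t)} = s/(s^2 + 9), the inverse is cos(3*t).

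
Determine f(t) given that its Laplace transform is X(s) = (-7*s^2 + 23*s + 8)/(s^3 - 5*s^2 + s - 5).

f(t) = -2*exp(5*t) - 2*sin(t) - 5*cos(t)

Factor the denominator: s^3 - 5*s^2 + s - 5 = (s - 5)*(s^2 + 1).
Partial fraction decomposition gives [-2/(s - 5)] + [-5*s/(s^2 + 1)] + [-2/(s^2 + 1)].
Invert each term: -2/(s - 5) ↔ -2e^(5t); -5·s/(s^2 + 1) ↔ -5cos(t); -2·1/(s^2 + 1) ↔ -2sin(t).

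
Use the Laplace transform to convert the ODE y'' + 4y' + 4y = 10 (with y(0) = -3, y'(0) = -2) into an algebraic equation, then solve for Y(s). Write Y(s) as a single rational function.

Y(s) = (-3*s^2 - 14*s + 10)/(s^3 + 4*s^2 + 4*s)

Apply the Laplace transform to the equation.
Using L{y''} = s^2 Y - s·y(0) - y'(0) and L{y'} = sY - y(0), with y(0) = -3, y'(0) = -2, the left side becomes (s^2 + 4*s + 4)Y - (-3*s - 14).
The right side is L{10} = 10/s.
So (s^2 + 4*s + 4)Y = 10/s + (-3*s - 14).
Isolate Y and clear denominators.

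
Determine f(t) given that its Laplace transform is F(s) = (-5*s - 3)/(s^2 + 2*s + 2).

Complete the square in the denominator: s^2 + 2*s + 2 = (s + 1)^2 + 1^2.
Split the numerator to match: -5*s - 3 = -5·(s + 1) + 2·1.
Invert each term: -5·(s + 1)/((s + 1)^2 + 1) ↔ -5e^(-t)cos(t); 2·1/((s + 1)^2 + 1) ↔ 2e^(-t)sin(t).

f(t) = 2*exp(-t)*sin(t) - 5*exp(-t)*cos(t)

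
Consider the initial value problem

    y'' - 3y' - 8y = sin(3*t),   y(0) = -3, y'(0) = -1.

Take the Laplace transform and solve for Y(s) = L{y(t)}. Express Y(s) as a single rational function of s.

Apply the Laplace transform to the equation.
With L{y''} = s^2 Y - s·y(0) - y'(0) and L{y'} = sY - y(0), with y(0) = -3, y'(0) = -1: the LHS transforms to (s^2 - 3*s - 8)Y - (-3*s + 8).
The right side is L{sin(3*t)} = 3/(s^2 + 9).
So (s^2 - 3*s - 8)Y = 3/(s^2 + 9) + (-3*s + 8).
Isolate Y and clear denominators.

Y(s) = (-3*s^3 + 8*s^2 - 27*s + 75)/(s^4 - 3*s^3 + s^2 - 27*s - 72)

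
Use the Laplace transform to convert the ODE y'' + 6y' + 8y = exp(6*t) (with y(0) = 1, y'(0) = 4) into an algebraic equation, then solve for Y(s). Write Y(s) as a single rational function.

Y(s) = (s^2 + 4*s - 59)/(s^3 - 28*s - 48)

Laplace-transform each side.
Using L{y''} = s^2 Y - s·y(0) - y'(0) and L{y'} = sY - y(0), with y(0) = 1, y'(0) = 4, the left side becomes (s^2 + 6*s + 8)Y - (s + 10).
The right side is L{exp(6*t)} = 1/(s - 6).
So (s^2 + 6*s + 8)Y = 1/(s - 6) + (s + 10).
Isolate Y and clear denominators.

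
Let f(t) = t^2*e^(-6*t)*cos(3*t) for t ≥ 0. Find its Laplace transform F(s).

L{cos(3t)} = s/(s^2 + 9).
Multiplying by e^(-6t) shifts s → s + 6, so L{e^(-6*t)*cos(3*t)} = (s + 6)/((s + 6)^2 + 9).
Then apply L{t^2·g(t)} = (-1)^2 d^2/ds^2[G(s)] with G(s) = (s + 6)/((s + 6)^2 + 9):
differentiating 2 times and applying the sign gives 2*(s + 6)*(s^2 + 12*s + 9)/(s^2 + 12*s + 45)^3.

F(s) = 2*(s + 6)*(s^2 + 12*s + 9)/(s^2 + 12*s + 45)^3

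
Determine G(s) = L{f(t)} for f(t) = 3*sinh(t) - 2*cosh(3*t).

G(s) = -2*s/(s^2 - 9) + 3/(s^2 - 1)

The transform is linear, so treat each term independently.
(3)·[L{sinh(t)} = 1/(s^2 - 1)]; (-2)·[L{cosh(3t)} = s/(s^2 - 9)].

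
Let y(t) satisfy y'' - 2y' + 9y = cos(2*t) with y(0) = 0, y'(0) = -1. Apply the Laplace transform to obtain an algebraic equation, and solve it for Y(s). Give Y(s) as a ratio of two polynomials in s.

Y(s) = (-s^2 + s - 4)/(s^4 - 2*s^3 + 13*s^2 - 8*s + 36)

Take the Laplace transform of both sides.
With L{y''} = s^2 Y - s·y(0) - y'(0) and L{y'} = sY - y(0), with y(0) = 0, y'(0) = -1: the LHS transforms to (s^2 - 2*s + 9)Y - (-1).
The right side is L{cos(2*t)} = s/(s^2 + 4).
So (s^2 - 2*s + 9)Y = s/(s^2 + 4) + (-1).
Solve for Y(s) and write it as one ratio of polynomials.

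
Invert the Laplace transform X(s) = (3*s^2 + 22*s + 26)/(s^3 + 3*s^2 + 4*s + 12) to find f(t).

f(t) = 5*sin(2*t) + 4*cos(2*t) - exp(-3*t)

Factor the denominator: s^3 + 3*s^2 + 4*s + 12 = (s + 3)*(s^2 + 4).
Partial fraction decomposition gives [-1/(s + 3)] + [4*s/(s^2 + 4)] + [10/(s^2 + 4)].
Invert each term: -1/(s + 3) ↔ -e^(-3t); 4·s/(s^2 + 4) ↔ 4cos(2t); 5·2/(s^2 + 4) ↔ 5sin(2t).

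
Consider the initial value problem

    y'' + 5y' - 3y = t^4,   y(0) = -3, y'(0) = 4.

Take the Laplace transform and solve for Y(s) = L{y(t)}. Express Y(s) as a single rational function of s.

Take the Laplace transform of both sides.
With L{y''} = s^2 Y - s·y(0) - y'(0) and L{y'} = sY - y(0), with y(0) = -3, y'(0) = 4: the LHS transforms to (s^2 + 5*s - 3)Y - (-3*s - 11).
The right side is L{t^4} = 24/s^5.
So (s^2 + 5*s - 3)Y = 24/s^5 + (-3*s - 11).
Isolate Y and clear denominators.

Y(s) = (-3*s^6 - 11*s^5 + 24)/(s^7 + 5*s^6 - 3*s^5)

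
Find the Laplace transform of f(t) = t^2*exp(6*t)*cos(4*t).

L{cos(4t)} = s/(s^2 + 16).
Multiplying by e^(6t) shifts s → s - 6, so L{exp(6*t)*cos(4*t)} = (s - 6)/((s - 6)^2 + 16).
Then apply L{t^2·g(t)} = (-1)^2 d^2/ds^2[G(s)] with G(s) = (s - 6)/((s - 6)^2 + 16):
differentiating 2 times and applying the sign gives 2*(s - 6)*(s^2 - 12*s - 12)/(s^2 - 12*s + 52)^3.

2*(s - 6)*(s^2 - 12*s - 12)/(s^2 - 12*s + 52)^3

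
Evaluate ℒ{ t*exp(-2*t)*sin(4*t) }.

8*(s + 2)/(s^2 + 4*s + 20)^2

L{sin(4t)} = 4/(s^2 + 16).
Multiplying by e^(-2t) shifts s → s + 2, so L{exp(-2*t)*sin(4*t)} = 4/((s + 2)^2 + 16).
Then apply L{t·g(t)} = -d/ds[G(s)] with G(s) = 4/((s + 2)^2 + 16):
differentiating 1 time and applying the sign gives 8*(s + 2)/(s^2 + 4*s + 20)^2.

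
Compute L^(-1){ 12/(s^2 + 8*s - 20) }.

Rewrite the denominator: s^2 + 8*s - 20 = (s + 4)^2 - 36.
The form in (s + 4) signals a first-shifting-theorem factor e^(-4t).
Since L{sinh(6t)} = 6/(s^2 - 36), the inverse is e^(-4*t)*sinh(6*t), scaled by 2.

2*exp(-4*t)*sinh(6*t)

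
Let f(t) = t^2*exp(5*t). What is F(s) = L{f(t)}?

L{e^(5t)} = 1/(s - 5).
Then apply L{t^2·g(t)} = (-1)^2 d^2/ds^2[G(s)] with G(s) = 1/(s - 5):
differentiating 2 times and applying the sign gives 2/(s - 5)^3.

F(s) = 2/(s - 5)^3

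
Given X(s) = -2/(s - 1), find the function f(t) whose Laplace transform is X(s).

f(t) = -2*exp(t)

Since L{e^(t)} = 1/(s - 1), the inverse is e^(t), scaled by -2.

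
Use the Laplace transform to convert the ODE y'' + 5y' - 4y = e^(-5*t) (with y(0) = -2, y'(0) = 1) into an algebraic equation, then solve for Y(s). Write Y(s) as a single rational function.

Laplace-transform each side.
The derivative rules (L{y''} = s^2 Y - s·y(0) - y'(0) and L{y'} = sY - y(0), with y(0) = -2, y'(0) = 1) turn the left side into (s^2 + 5*s - 4)Y - (-2*s - 9).
The right side is L{e^(-5*t)} = 1/(s + 5).
So (s^2 + 5*s - 4)Y = 1/(s + 5) + (-2*s - 9).
Divide through and combine into a single rational function.

Y(s) = (-2*s^2 - 19*s - 44)/(s^3 + 10*s^2 + 21*s - 20)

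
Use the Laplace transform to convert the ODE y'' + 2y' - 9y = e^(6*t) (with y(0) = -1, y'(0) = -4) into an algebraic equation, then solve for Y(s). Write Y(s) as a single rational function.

Y(s) = (-s^2 + 37)/(s^3 - 4*s^2 - 21*s + 54)

Laplace-transform each side.
The derivative rules (L{y''} = s^2 Y - s·y(0) - y'(0) and L{y'} = sY - y(0), with y(0) = -1, y'(0) = -4) turn the left side into (s^2 + 2*s - 9)Y - (-s - 6).
The right side is L{e^(6*t)} = 1/(s - 6).
So (s^2 + 2*s - 9)Y = 1/(s - 6) + (-s - 6).
Divide through and combine into a single rational function.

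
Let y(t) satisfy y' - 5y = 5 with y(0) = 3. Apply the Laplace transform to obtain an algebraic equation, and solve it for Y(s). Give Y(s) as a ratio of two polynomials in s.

Y(s) = (3*s + 5)/(s^2 - 5*s)

Take the Laplace transform of both sides.
The derivative rules (L{y'} = sY - y(0) = sY - 3) turn the left side into (s - 5)Y - (3).
The right side is L{5} = 5/s.
So (s - 5)Y = 5/s + (3).
Isolate Y and clear denominators.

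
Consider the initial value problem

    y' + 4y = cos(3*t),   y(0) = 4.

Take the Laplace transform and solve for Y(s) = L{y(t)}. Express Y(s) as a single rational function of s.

Y(s) = (4*s^2 + s + 36)/(s^3 + 4*s^2 + 9*s + 36)

Apply the Laplace transform to the equation.
With L{y'} = sY - y(0) = sY - 4: the LHS transforms to (s + 4)Y - (4).
The right side is L{cos(3*t)} = s/(s^2 + 9).
So (s + 4)Y = s/(s^2 + 9) + (4).
Divide through and combine into a single rational function.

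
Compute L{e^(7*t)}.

1/(s - 7)

L{e^(7t)} = 1/(s - 7).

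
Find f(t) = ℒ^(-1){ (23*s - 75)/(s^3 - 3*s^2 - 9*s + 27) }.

Factor the denominator: s^3 - 3*s^2 - 9*s + 27 = (s - 3)^2*(s + 3).
Partial fraction decomposition gives [4/(s - 3)] + [-1/(s - 3)^2] + [-4/(s + 3)].
Invert each term: 4/(s - 3) ↔ 4e^(3t); -1/(s - 3)^2 ↔ -t·e^(3t); -4/(s + 3) ↔ -4e^(-3t).

f(t) = -t*exp(3*t) + 4*exp(3*t) - 4*exp(-3*t)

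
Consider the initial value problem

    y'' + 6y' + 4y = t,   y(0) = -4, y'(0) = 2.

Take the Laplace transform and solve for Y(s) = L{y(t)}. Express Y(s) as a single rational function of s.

Take the Laplace transform of both sides.
The derivative rules (L{y''} = s^2 Y - s·y(0) - y'(0) and L{y'} = sY - y(0), with y(0) = -4, y'(0) = 2) turn the left side into (s^2 + 6*s + 4)Y - (-4*s - 22).
The right side is L{t} = s^(-2).
So (s^2 + 6*s + 4)Y = s^(-2) + (-4*s - 22).
Solve for Y(s) and write it as one ratio of polynomials.

Y(s) = (-4*s^3 - 22*s^2 + 1)/(s^4 + 6*s^3 + 4*s^2)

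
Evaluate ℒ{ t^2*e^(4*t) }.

L{e^(4t)} = 1/(s - 4).
Then apply L{t^2·g(t)} = (-1)^2 d^2/ds^2[G(s)] with G(s) = 1/(s - 4):
differentiating 2 times and applying the sign gives 2/(s - 4)^3.

2/(s - 4)^3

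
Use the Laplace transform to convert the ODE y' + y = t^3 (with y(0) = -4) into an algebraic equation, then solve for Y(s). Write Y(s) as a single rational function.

Apply the Laplace transform to the equation.
Using L{y'} = sY - y(0) = sY - (-4), the left side becomes (s + 1)Y - (-4).
The right side is L{t^3} = 6/s^4.
So (s + 1)Y = 6/s^4 + (-4).
Isolate Y and clear denominators.

Y(s) = (-4*s^4 + 6)/(s^5 + s^4)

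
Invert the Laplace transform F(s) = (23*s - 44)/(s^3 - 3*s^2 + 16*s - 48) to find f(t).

Factor the denominator: s^3 - 3*s^2 + 16*s - 48 = (s - 3)*(s^2 + 16).
Partial fraction decomposition gives [1/(s - 3)] + [-s/(s^2 + 16)] + [20/(s^2 + 16)].
Invert each term: 1/(s - 3) ↔ e^(3t); -1·s/(s^2 + 16) ↔ -cos(4t); 5·4/(s^2 + 16) ↔ 5sin(4t).

f(t) = exp(3*t) + 5*sin(4*t) - cos(4*t)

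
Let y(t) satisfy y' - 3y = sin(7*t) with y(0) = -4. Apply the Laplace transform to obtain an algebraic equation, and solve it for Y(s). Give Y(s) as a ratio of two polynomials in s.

Take the Laplace transform of both sides.
With L{y'} = sY - y(0) = sY - (-4): the LHS transforms to (s - 3)Y - (-4).
The right side is L{sin(7*t)} = 7/(s^2 + 49).
So (s - 3)Y = 7/(s^2 + 49) + (-4).
Divide through and combine into a single rational function.

Y(s) = (-4*s^2 - 189)/(s^3 - 3*s^2 + 49*s - 147)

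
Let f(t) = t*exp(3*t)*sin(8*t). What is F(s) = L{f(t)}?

F(s) = 16*(s - 3)/(s^2 - 6*s + 73)^2

L{sin(8t)} = 8/(s^2 + 64).
Multiplying by e^(3t) shifts s → s - 3, so L{exp(3*t)*sin(8*t)} = 8/((s - 3)^2 + 64).
Then apply L{t·g(t)} = -d/ds[G(s)] with G(s) = 8/((s - 3)^2 + 64):
differentiating 1 time and applying the sign gives 16*(s - 3)/(s^2 - 6*s + 73)^2.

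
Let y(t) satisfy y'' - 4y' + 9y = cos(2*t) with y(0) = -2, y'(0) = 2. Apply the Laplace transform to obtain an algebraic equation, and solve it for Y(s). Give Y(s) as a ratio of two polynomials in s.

Y(s) = (-2*s^3 + 10*s^2 - 7*s + 40)/(s^4 - 4*s^3 + 13*s^2 - 16*s + 36)

Apply the Laplace transform to the equation.
Using L{y''} = s^2 Y - s·y(0) - y'(0) and L{y'} = sY - y(0), with y(0) = -2, y'(0) = 2, the left side becomes (s^2 - 4*s + 9)Y - (-2*s + 10).
The right side is L{cos(2*t)} = s/(s^2 + 4).
So (s^2 - 4*s + 9)Y = s/(s^2 + 4) + (-2*s + 10).
Isolate Y and clear denominators.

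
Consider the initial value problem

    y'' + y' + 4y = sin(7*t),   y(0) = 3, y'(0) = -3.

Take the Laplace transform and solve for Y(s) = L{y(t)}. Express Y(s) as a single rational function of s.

Take the Laplace transform of both sides.
The derivative rules (L{y''} = s^2 Y - s·y(0) - y'(0) and L{y'} = sY - y(0), with y(0) = 3, y'(0) = -3) turn the left side into (s^2 + s + 4)Y - (3*s).
The right side is L{sin(7*t)} = 7/(s^2 + 49).
So (s^2 + s + 4)Y = 7/(s^2 + 49) + (3*s).
Isolate Y and clear denominators.

Y(s) = (3*s^3 + 147*s + 7)/(s^4 + s^3 + 53*s^2 + 49*s + 196)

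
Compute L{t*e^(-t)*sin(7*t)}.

L{sin(7t)} = 7/(s^2 + 49).
Multiplying by e^(-t) shifts s → s + 1, so L{e^(-t)*sin(7*t)} = 7/((s + 1)^2 + 49).
Then apply L{t·g(t)} = -d/ds[G(s)] with G(s) = 7/((s + 1)^2 + 49):
differentiating 1 time and applying the sign gives 14*(s + 1)/(s^2 + 2*s + 50)^2.

14*(s + 1)/(s^2 + 2*s + 50)^2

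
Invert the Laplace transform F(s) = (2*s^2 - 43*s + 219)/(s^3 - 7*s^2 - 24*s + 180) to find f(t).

Factor the denominator: s^3 - 7*s^2 - 24*s + 180 = (s - 6)^2*(s + 5).
Partial fraction decomposition gives [-2/(s - 6)] + [3/(s - 6)^2] + [4/(s + 5)].
Invert each term: -2/(s - 6) ↔ -2e^(6t); 3/(s - 6)^2 ↔ 3t·e^(6t); 4/(s + 5) ↔ 4e^(-5t).

f(t) = 3*t*exp(6*t) - 2*exp(6*t) + 4*exp(-5*t)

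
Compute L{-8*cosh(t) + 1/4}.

-8*s/(s^2 - 1) + 1/(4*s)

By linearity of the Laplace transform, transform each term separately.
(-8)·[L{cosh(t)} = s/(s^2 - 1)]; L{1/4} = (1/4)/s.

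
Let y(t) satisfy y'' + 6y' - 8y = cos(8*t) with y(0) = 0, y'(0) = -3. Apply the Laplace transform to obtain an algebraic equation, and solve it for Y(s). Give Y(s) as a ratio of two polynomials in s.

Laplace-transform each side.
The derivative rules (L{y''} = s^2 Y - s·y(0) - y'(0) and L{y'} = sY - y(0), with y(0) = 0, y'(0) = -3) turn the left side into (s^2 + 6*s - 8)Y - (-3).
The right side is L{cos(8*t)} = s/(s^2 + 64).
So (s^2 + 6*s - 8)Y = s/(s^2 + 64) + (-3).
Isolate Y and clear denominators.

Y(s) = (-3*s^2 + s - 192)/(s^4 + 6*s^3 + 56*s^2 + 384*s - 512)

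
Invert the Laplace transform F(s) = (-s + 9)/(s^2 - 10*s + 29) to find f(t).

f(t) = 2*exp(5*t)*sin(2*t) - exp(5*t)*cos(2*t)

Complete the square in the denominator: s^2 - 10*s + 29 = (s - 5)^2 + 2^2.
Split the numerator to match: -s + 9 = -1·(s - 5) + 2·2.
Invert each term: -1·(s - 5)/((s - 5)^2 + 4) ↔ -e^(5t)cos(2t); 2·2/((s - 5)^2 + 4) ↔ 2e^(5t)sin(2t).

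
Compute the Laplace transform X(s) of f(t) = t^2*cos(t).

X(s) = 2*s*(s^2 - 3)/(s^2 + 1)^3

L{cos(t)} = s/(s^2 + 1).
Then apply L{t^2·g(t)} = (-1)^2 d^2/ds^2[G(s)] with G(s) = s/(s^2 + 1):
differentiating 2 times and applying the sign gives 2*s*(s^2 - 3)/(s^2 + 1)^3.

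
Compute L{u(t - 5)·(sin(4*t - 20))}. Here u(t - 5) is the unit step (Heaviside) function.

By the second shifting theorem, L{u(t - c)·g(t - c)} = e^(-cs)·G(s) with c = 5 and G(s) = L{g(t)}.
L{sin(4t)} = 4/(s^2 + 16).

4*exp(-5*s)/(s^2 + 16)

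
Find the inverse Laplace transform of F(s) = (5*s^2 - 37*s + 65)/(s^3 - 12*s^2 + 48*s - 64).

Factor the denominator: s^3 - 12*s^2 + 48*s - 64 = (s - 4)^3.
Partial fraction decomposition gives [5/(s - 4)] + [3/(s - 4)^2] + [-3/(s - 4)^3].
Invert each term: 5/(s - 4) ↔ 5e^(4t); 3/(s - 4)^2 ↔ 3t·e^(4t); -3/(s - 4)^3 ↔ (-3/2)t^2·e^(4t).

-3*t^2*exp(4*t)/2 + 3*t*exp(4*t) + 5*exp(4*t)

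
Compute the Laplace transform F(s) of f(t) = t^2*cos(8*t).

F(s) = 2*s*(s^2 - 192)/(s^2 + 64)^3

L{cos(8t)} = s/(s^2 + 64).
Then apply L{t^2·g(t)} = (-1)^2 d^2/ds^2[G(s)] with G(s) = s/(s^2 + 64):
differentiating 2 times and applying the sign gives 2*s*(s^2 - 192)/(s^2 + 64)^3.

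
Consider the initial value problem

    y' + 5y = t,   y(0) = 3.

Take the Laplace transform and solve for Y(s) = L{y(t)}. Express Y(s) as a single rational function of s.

Y(s) = (3*s^2 + 1)/(s^3 + 5*s^2)

Laplace-transform each side.
Using L{y'} = sY - y(0) = sY - 3, the left side becomes (s + 5)Y - (3).
The right side is L{t} = s^(-2).
So (s + 5)Y = s^(-2) + (3).
Isolate Y and clear denominators.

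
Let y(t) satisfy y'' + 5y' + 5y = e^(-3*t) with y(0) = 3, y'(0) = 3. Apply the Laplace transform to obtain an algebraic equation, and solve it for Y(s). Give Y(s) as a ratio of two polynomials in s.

Y(s) = (3*s^2 + 27*s + 55)/(s^3 + 8*s^2 + 20*s + 15)

Transform both sides with L{·}.
With L{y''} = s^2 Y - s·y(0) - y'(0) and L{y'} = sY - y(0), with y(0) = 3, y'(0) = 3: the LHS transforms to (s^2 + 5*s + 5)Y - (3*s + 18).
The right side is L{e^(-3*t)} = 1/(s + 3).
So (s^2 + 5*s + 5)Y = 1/(s + 3) + (3*s + 18).
Divide through and combine into a single rational function.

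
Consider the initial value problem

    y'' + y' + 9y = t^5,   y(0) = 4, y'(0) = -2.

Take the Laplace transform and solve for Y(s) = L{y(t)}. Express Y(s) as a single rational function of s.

Y(s) = (4*s^7 + 2*s^6 + 120)/(s^8 + s^7 + 9*s^6)

Transform both sides with L{·}.
The derivative rules (L{y''} = s^2 Y - s·y(0) - y'(0) and L{y'} = sY - y(0), with y(0) = 4, y'(0) = -2) turn the left side into (s^2 + s + 9)Y - (4*s + 2).
The right side is L{t^5} = 120/s^6.
So (s^2 + s + 9)Y = 120/s^6 + (4*s + 2).
Solve for Y(s) and write it as one ratio of polynomials.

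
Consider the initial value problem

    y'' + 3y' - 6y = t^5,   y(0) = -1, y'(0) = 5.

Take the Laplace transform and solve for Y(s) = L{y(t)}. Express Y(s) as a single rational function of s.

Y(s) = (-s^7 + 2*s^6 + 120)/(s^8 + 3*s^7 - 6*s^6)

Laplace-transform each side.
The derivative rules (L{y''} = s^2 Y - s·y(0) - y'(0) and L{y'} = sY - y(0), with y(0) = -1, y'(0) = 5) turn the left side into (s^2 + 3*s - 6)Y - (-s + 2).
The right side is L{t^5} = 120/s^6.
So (s^2 + 3*s - 6)Y = 120/s^6 + (-s + 2).
Isolate Y and clear denominators.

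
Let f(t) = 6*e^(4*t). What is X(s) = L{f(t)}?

X(s) = 6/(s - 4)

L{6} = 6/s.
By the first shifting theorem, multiplying by e^(4t) replaces s with s - 4.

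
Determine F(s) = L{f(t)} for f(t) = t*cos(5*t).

F(s) = (s - 5)*(s + 5)/(s^2 + 25)^2

L{cos(5t)} = s/(s^2 + 25).
Then apply L{t·g(t)} = -d/ds[G(s)] with G(s) = s/(s^2 + 25):
differentiating 1 time and applying the sign gives (s - 5)*(s + 5)/(s^2 + 25)^2.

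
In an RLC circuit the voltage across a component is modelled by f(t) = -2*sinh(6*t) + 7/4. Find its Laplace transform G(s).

By linearity of the Laplace transform, transform each term separately.
(-2)·[L{sinh(6t)} = 6/(s^2 - 36)]; L{7/4} = (7/4)/s.

G(s) = -12/(s^2 - 36) + 7/(4*s)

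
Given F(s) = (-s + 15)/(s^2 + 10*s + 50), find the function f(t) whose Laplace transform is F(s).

f(t) = 4*exp(-5*t)*sin(5*t) - exp(-5*t)*cos(5*t)

Complete the square in the denominator: s^2 + 10*s + 50 = (s + 5)^2 + 5^2.
Split the numerator to match: -s + 15 = -1·(s + 5) + 4·5.
Invert each term: -1·(s + 5)/((s + 5)^2 + 25) ↔ -e^(-5t)cos(5t); 4·5/((s + 5)^2 + 25) ↔ 4e^(-5t)sin(5t).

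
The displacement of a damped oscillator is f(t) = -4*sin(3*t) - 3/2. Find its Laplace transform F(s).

F(s) = -12/(s^2 + 9) - 3/(2*s)

By linearity of the Laplace transform, transform each term separately.
(-4)·[L{sin(3t)} = 3/(s^2 + 9)]; L{-3/2} = (-3/2)/s.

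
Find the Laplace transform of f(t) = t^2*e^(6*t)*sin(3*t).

18*(s^2 - 12*s + 33)/(s^2 - 12*s + 45)^3

L{sin(3t)} = 3/(s^2 + 9).
Multiplying by e^(6t) shifts s → s - 6, so L{e^(6*t)*sin(3*t)} = 3/((s - 6)^2 + 9).
Then apply L{t^2·g(t)} = (-1)^2 d^2/ds^2[G(s)] with G(s) = 3/((s - 6)^2 + 9):
differentiating 2 times and applying the sign gives 18*(s^2 - 12*s + 33)/(s^2 - 12*s + 45)^3.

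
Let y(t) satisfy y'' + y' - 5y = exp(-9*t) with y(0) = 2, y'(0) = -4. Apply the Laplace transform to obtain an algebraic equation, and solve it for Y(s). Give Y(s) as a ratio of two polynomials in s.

Take the Laplace transform of both sides.
With L{y''} = s^2 Y - s·y(0) - y'(0) and L{y'} = sY - y(0), with y(0) = 2, y'(0) = -4: the LHS transforms to (s^2 + s - 5)Y - (2*s - 2).
The right side is L{exp(-9*t)} = 1/(s + 9).
So (s^2 + s - 5)Y = 1/(s + 9) + (2*s - 2).
Divide through and combine into a single rational function.

Y(s) = (2*s^2 + 16*s - 17)/(s^3 + 10*s^2 + 4*s - 45)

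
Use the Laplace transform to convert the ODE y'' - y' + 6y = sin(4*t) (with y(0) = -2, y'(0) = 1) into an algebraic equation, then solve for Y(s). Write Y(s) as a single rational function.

Y(s) = (-2*s^3 + 3*s^2 - 32*s + 52)/(s^4 - s^3 + 22*s^2 - 16*s + 96)

Take the Laplace transform of both sides.
With L{y''} = s^2 Y - s·y(0) - y'(0) and L{y'} = sY - y(0), with y(0) = -2, y'(0) = 1: the LHS transforms to (s^2 - s + 6)Y - (-2*s + 3).
The right side is L{sin(4*t)} = 4/(s^2 + 16).
So (s^2 - s + 6)Y = 4/(s^2 + 16) + (-2*s + 3).
Solve for Y(s) and write it as one ratio of polynomials.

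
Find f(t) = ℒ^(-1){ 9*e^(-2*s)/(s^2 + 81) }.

f(t) = Heaviside(t - 2)*(sin(9*t - 18))

The factor e^(-2s) signals a time shift by c = 2 (second shifting theorem).
L{sin(9t)} = 9/(s^2 + 81), so L^-1{9/(s^2 + 81)} = sin(9*t).
Hence the inverse is u(t - 2) times that function evaluated at t - 2.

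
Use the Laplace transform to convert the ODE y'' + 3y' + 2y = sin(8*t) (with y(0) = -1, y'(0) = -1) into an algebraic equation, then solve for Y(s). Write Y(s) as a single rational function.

Take the Laplace transform of both sides.
Using L{y''} = s^2 Y - s·y(0) - y'(0) and L{y'} = sY - y(0), with y(0) = -1, y'(0) = -1, the left side becomes (s^2 + 3*s + 2)Y - (-s - 4).
The right side is L{sin(8*t)} = 8/(s^2 + 64).
So (s^2 + 3*s + 2)Y = 8/(s^2 + 64) + (-s - 4).
Isolate Y and clear denominators.

Y(s) = (-s^3 - 4*s^2 - 64*s - 248)/(s^4 + 3*s^3 + 66*s^2 + 192*s + 128)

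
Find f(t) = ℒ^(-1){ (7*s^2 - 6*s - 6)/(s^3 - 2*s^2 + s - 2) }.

f(t) = 2*exp(2*t) + 4*sin(t) + 5*cos(t)

Factor the denominator: s^3 - 2*s^2 + s - 2 = (s - 2)*(s^2 + 1).
Partial fraction decomposition gives [2/(s - 2)] + [5*s/(s^2 + 1)] + [4/(s^2 + 1)].
Invert each term: 2/(s - 2) ↔ 2e^(2t); 5·s/(s^2 + 1) ↔ 5cos(t); 4·1/(s^2 + 1) ↔ 4sin(t).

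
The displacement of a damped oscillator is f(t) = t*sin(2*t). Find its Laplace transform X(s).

L{sin(2t)} = 2/(s^2 + 4).
Then apply L{t·g(t)} = -d/ds[G(s)] with G(s) = 2/(s^2 + 4):
differentiating 1 time and applying the sign gives 4*s/(s^2 + 4)^2.

X(s) = 4*s/(s^2 + 4)^2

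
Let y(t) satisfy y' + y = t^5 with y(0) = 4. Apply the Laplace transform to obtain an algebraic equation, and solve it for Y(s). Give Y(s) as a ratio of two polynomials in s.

Y(s) = (4*s^6 + 120)/(s^7 + s^6)

Transform both sides with L{·}.
The derivative rules (L{y'} = sY - y(0) = sY - 4) turn the left side into (s + 1)Y - (4).
The right side is L{t^5} = 120/s^6.
So (s + 1)Y = 120/s^6 + (4).
Divide through and combine into a single rational function.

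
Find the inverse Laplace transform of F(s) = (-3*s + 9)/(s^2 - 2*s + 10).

Complete the square in the denominator: s^2 - 2*s + 10 = (s - 1)^2 + 3^2.
Split the numerator to match: -3*s + 9 = -3·(s - 1) + 2·3.
Invert each term: -3·(s - 1)/((s - 1)^2 + 9) ↔ -3e^(t)cos(3t); 2·3/((s - 1)^2 + 9) ↔ 2e^(t)sin(3t).

2*exp(t)*sin(3*t) - 3*exp(t)*cos(3*t)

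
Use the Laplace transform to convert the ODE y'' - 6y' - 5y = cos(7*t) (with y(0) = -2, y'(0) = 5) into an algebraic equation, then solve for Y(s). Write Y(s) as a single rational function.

Y(s) = (-2*s^3 + 17*s^2 - 97*s + 833)/(s^4 - 6*s^3 + 44*s^2 - 294*s - 245)

Transform both sides with L{·}.
With L{y''} = s^2 Y - s·y(0) - y'(0) and L{y'} = sY - y(0), with y(0) = -2, y'(0) = 5: the LHS transforms to (s^2 - 6*s - 5)Y - (-2*s + 17).
The right side is L{cos(7*t)} = s/(s^2 + 49).
So (s^2 - 6*s - 5)Y = s/(s^2 + 49) + (-2*s + 17).
Solve for Y(s) and write it as one ratio of polynomials.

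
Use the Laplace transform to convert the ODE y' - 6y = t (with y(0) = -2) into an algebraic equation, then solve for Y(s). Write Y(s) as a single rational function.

Y(s) = (-2*s^2 + 1)/(s^3 - 6*s^2)

Laplace-transform each side.
The derivative rules (L{y'} = sY - y(0) = sY - (-2)) turn the left side into (s - 6)Y - (-2).
The right side is L{t} = s^(-2).
So (s - 6)Y = s^(-2) + (-2).
Divide through and combine into a single rational function.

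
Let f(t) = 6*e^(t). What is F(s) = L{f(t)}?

L{6} = 6/s.
By the first shifting theorem, multiplying by e^(t) replaces s with s - 1.

F(s) = 6/(s - 1)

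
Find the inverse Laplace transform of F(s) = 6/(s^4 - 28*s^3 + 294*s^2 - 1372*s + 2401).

Rewrite the denominator: s^4 - 28*s^3 + 294*s^2 - 1372*s + 2401 = (s - 7)^4.
The form in (s - 7) signals a first-shifting-theorem factor e^(7t).
Since L{t^3} = 3!/s^4 = 6/s^4, the inverse is t^3*exp(7*t).

t^3*exp(7*t)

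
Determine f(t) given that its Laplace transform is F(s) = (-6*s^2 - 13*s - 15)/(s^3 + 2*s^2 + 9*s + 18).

f(t) = -sin(3*t) - 5*cos(3*t) - exp(-2*t)

Factor the denominator: s^3 + 2*s^2 + 9*s + 18 = (s + 2)*(s^2 + 9).
Partial fraction decomposition gives [-1/(s + 2)] + [-5*s/(s^2 + 9)] + [-3/(s^2 + 9)].
Invert each term: -1/(s + 2) ↔ -e^(-2t); -5·s/(s^2 + 9) ↔ -5cos(3t); -1·3/(s^2 + 9) ↔ -sin(3t).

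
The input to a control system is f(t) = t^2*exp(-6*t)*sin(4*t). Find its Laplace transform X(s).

X(s) = 8*(3*s^2 + 36*s + 92)/(s^2 + 12*s + 52)^3

L{sin(4t)} = 4/(s^2 + 16).
Multiplying by e^(-6t) shifts s → s + 6, so L{exp(-6*t)*sin(4*t)} = 4/((s + 6)^2 + 16).
Then apply L{t^2·g(t)} = (-1)^2 d^2/ds^2[G(s)] with G(s) = 4/((s + 6)^2 + 16):
differentiating 2 times and applying the sign gives 8*(3*s^2 + 36*s + 92)/(s^2 + 12*s + 52)^3.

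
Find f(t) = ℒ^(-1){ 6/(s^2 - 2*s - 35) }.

f(t) = exp(t)*sinh(6*t)

Rewrite the denominator: s^2 - 2*s - 35 = (s - 1)^2 - 36.
The form in (s - 1) signals a first-shifting-theorem factor e^(t).
Since L{sinh(6t)} = 6/(s^2 - 36), the inverse is e^(t)*sinh(6*t).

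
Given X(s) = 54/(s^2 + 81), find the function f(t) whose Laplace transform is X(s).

f(t) = 6*sin(9*t)

Since L{sin(9t)} = 9/(s^2 + 81), the inverse is sin(9*t), scaled by 6.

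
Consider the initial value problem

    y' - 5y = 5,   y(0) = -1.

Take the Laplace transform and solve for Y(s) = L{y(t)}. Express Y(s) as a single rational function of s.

Y(s) = -1/s

Take the Laplace transform of both sides.
The derivative rules (L{y'} = sY - y(0) = sY - (-1)) turn the left side into (s - 5)Y - (-1).
The right side is L{5} = 5/s.
So (s - 5)Y = 5/s + (-1).
Isolate Y and clear denominators.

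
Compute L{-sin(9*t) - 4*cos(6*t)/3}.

The transform is linear, so treat each term independently.
(-1)·[L{sin(9t)} = 9/(s^2 + 81)]; (-4/3)·[L{cos(6t)} = s/(s^2 + 36)].

-4*s/(3*(s^2 + 36)) - 9/(s^2 + 81)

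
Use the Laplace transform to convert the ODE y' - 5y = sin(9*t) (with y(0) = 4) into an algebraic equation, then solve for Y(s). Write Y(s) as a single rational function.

Apply the Laplace transform to the equation.
The derivative rules (L{y'} = sY - y(0) = sY - 4) turn the left side into (s - 5)Y - (4).
The right side is L{sin(9*t)} = 9/(s^2 + 81).
So (s - 5)Y = 9/(s^2 + 81) + (4).
Solve for Y(s) and write it as one ratio of polynomials.

Y(s) = (4*s^2 + 333)/(s^3 - 5*s^2 + 81*s - 405)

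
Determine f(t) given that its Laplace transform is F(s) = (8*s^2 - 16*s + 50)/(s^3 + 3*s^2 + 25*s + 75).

Factor the denominator: s^3 + 3*s^2 + 25*s + 75 = (s + 3)*(s^2 + 25).
Partial fraction decomposition gives [5/(s + 3)] + [3*s/(s^2 + 25)] + [-25/(s^2 + 25)].
Invert each term: 5/(s + 3) ↔ 5e^(-3t); 3·s/(s^2 + 25) ↔ 3cos(5t); -5·5/(s^2 + 25) ↔ -5sin(5t).

f(t) = -5*sin(5*t) + 3*cos(5*t) + 5*exp(-3*t)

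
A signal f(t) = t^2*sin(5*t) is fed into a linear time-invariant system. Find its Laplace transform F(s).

L{sin(5t)} = 5/(s^2 + 25).
Then apply L{t^2·g(t)} = (-1)^2 d^2/ds^2[G(s)] with G(s) = 5/(s^2 + 25):
differentiating 2 times and applying the sign gives 10*(3*s^2 - 25)/(s^2 + 25)^3.

F(s) = 10*(3*s^2 - 25)/(s^2 + 25)^3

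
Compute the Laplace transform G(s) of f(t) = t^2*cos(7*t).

G(s) = 2*s*(s^2 - 147)/(s^2 + 49)^3

L{cos(7t)} = s/(s^2 + 49).
Then apply L{t^2·g(t)} = (-1)^2 d^2/ds^2[H(s)] with H(s) = s/(s^2 + 49):
differentiating 2 times and applying the sign gives 2*s*(s^2 - 147)/(s^2 + 49)^3.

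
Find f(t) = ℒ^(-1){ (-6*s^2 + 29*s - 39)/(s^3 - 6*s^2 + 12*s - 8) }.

Factor the denominator: s^3 - 6*s^2 + 12*s - 8 = (s - 2)^3.
Partial fraction decomposition gives [-6/(s - 2)] + [5/(s - 2)^2] + [-5/(s - 2)^3].
Invert each term: -6/(s - 2) ↔ -6e^(2t); 5/(s - 2)^2 ↔ 5t·e^(2t); -5/(s - 2)^3 ↔ (-5/2)t^2·e^(2t).

f(t) = -5*t^2*exp(2*t)/2 + 5*t*exp(2*t) - 6*exp(2*t)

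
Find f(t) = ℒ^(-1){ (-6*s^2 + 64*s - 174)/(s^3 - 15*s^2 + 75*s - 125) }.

f(t) = -2*t^2*exp(5*t) + 4*t*exp(5*t) - 6*exp(5*t)

Factor the denominator: s^3 - 15*s^2 + 75*s - 125 = (s - 5)^3.
Partial fraction decomposition gives [-6/(s - 5)] + [4/(s - 5)^2] + [-4/(s - 5)^3].
Invert each term: -6/(s - 5) ↔ -6e^(5t); 4/(s - 5)^2 ↔ 4t·e^(5t); -4/(s - 5)^3 ↔ (-2)t^2·e^(5t).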